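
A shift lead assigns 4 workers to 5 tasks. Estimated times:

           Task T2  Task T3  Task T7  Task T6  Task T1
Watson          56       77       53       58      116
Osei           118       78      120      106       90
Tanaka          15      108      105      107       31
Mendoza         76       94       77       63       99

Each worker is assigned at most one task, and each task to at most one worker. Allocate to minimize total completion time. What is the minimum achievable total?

Minimum total: 209 min

Optimal: Watson→Task T7 (53 min), Osei→Task T3 (78 min), Tanaka→Task T2 (15 min), Mendoza→Task T6 (63 min) — total 53+78+15+63 = 209 min.
Column-greedy (each task in turn goes to its cheapest remaining worker) gives 275 min, worse by 66.
Swapping Watson↔Mendoza (Watson→Task T6 58 min, Mendoza→Task T7 77 min) adds 19.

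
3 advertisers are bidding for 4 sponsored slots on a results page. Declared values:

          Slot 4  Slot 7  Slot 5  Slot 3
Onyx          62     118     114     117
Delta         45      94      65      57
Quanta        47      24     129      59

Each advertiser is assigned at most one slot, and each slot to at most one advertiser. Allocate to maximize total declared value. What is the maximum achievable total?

Treat this as an assignment problem: match each advertiser to one slot.
Optimal: Onyx→Slot 3 ($117), Delta→Slot 7 ($94), Quanta→Slot 5 ($129) — total 117+94+129 = $340.
Max-entry greedy (repeatedly take the single best remaining cell) gives $304, worse by 36.
Next-best assignment: Onyx→Slot 7, Delta→Slot 3, Quanta→Slot 5 = $304.
Checked against all permutations: $340 is optimal.

Maximum total: $340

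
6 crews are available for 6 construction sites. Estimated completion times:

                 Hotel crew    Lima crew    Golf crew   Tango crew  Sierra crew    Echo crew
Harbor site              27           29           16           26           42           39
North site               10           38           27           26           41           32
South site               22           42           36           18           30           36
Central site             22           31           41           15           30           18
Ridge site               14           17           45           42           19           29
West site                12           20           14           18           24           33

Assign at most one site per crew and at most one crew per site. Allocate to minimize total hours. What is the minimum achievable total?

Min total: 101 hours

This is the linear assignment problem.
Optimal: Hotel crew→North site (10 hours), Lima crew→West site (20 hours), Golf crew→Harbor site (16 hours), Tango crew→South site (18 hours), Sierra crew→Ridge site (19 hours), Echo crew→Central site (18 hours) — total 10+20+16+18+19+18 = 101 hours.
Min-entry greedy (repeatedly take the single cheapest remaining cell) gives 125 hours, worse by 24.
Next-best assignment: Hotel crew→North site, Lima crew→Ridge site, Golf crew→Harbor site, Tango crew→South site, Sierra crew→West site, Echo crew→Central site = 103 hours.
Swapping Golf crew↔Tango crew (Golf crew→South site 36 hours, Tango crew→Harbor site 26 hours) adds 28.
No other one-to-one assignment undercuts 101 hours.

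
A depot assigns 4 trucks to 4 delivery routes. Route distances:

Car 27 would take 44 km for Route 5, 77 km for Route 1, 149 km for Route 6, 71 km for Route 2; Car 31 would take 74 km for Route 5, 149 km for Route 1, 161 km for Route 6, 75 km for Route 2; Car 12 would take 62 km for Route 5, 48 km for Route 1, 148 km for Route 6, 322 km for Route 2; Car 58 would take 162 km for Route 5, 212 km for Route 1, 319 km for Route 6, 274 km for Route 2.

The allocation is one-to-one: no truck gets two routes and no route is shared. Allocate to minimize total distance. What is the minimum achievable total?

Minimum total: 434 km

Treat this as an assignment problem: match each truck to one route.
Optimal: Car 27→Route 6 (149 km), Car 31→Route 2 (75 km), Car 12→Route 1 (48 km), Car 58→Route 5 (162 km) — total 149+75+48+162 = 434 km.
Column-greedy (each route in turn goes to its cheapest remaining truck) gives 527 km, worse by 93.
Next-best assignment: Car 27→Route 2, Car 31→Route 6, Car 12→Route 1, Car 58→Route 5 = 442 km.
Swapping Car 58↔Car 27 (Car 58→Route 6 319 km, Car 27→Route 5 44 km) adds 52.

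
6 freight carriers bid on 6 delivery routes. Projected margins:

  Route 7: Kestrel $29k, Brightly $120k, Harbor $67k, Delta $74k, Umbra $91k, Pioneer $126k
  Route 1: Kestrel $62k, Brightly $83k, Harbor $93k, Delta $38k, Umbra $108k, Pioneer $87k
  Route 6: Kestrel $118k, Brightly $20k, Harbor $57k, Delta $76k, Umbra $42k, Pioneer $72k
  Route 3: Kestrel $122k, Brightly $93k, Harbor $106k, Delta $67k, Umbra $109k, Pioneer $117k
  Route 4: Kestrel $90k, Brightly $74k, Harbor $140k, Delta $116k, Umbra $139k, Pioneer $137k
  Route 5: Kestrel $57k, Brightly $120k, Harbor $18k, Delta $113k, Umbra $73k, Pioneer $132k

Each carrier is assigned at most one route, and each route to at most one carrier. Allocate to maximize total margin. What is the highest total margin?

Optimal: Kestrel→Route 6 ($118k), Brightly→Route 7 ($120k), Harbor→Route 4 ($140k), Delta→Route 5 ($113k), Umbra→Route 1 ($108k), Pioneer→Route 3 ($117k) — total 118+120+140+113+108+117 = $716k.
Checked against all permutations: $716k is optimal.

Max total: $716k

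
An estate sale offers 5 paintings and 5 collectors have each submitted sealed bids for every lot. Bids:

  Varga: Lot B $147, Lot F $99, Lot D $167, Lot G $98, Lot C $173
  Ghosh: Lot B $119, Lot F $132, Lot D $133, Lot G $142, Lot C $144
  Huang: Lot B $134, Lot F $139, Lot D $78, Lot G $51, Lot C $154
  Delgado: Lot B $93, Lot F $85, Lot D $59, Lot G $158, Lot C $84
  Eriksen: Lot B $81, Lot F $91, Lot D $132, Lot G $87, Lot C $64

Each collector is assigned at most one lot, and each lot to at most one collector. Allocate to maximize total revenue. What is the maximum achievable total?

Optimal: Varga→Lot C ($173), Ghosh→Lot F ($132), Huang→Lot B ($134), Delgado→Lot G ($158), Eriksen→Lot D ($132) — total 173+132+134+158+132 = $729.
Max-entry greedy (repeatedly take the single best remaining cell) gives $684, worse by 45.

Maximum total: $729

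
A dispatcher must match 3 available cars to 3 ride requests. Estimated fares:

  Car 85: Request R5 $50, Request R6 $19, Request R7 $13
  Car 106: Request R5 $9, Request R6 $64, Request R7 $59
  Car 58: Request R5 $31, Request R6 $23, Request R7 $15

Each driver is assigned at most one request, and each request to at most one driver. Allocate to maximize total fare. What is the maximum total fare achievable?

Treat this as an assignment problem: match each driver to one request.
Optimal: Car 85→Request R5 ($50), Car 106→Request R7 ($59), Car 58→Request R6 ($23) — total 50+59+23 = $132.
Row-greedy (each driver in turn takes its best remaining request) gives $129, worse by 3.
Swapping Car 85↔Car 58 (Car 85→Request R6 $19, Car 58→Request R5 $31) loses 23.
Every other assignment is strictly worse.

Max total: $132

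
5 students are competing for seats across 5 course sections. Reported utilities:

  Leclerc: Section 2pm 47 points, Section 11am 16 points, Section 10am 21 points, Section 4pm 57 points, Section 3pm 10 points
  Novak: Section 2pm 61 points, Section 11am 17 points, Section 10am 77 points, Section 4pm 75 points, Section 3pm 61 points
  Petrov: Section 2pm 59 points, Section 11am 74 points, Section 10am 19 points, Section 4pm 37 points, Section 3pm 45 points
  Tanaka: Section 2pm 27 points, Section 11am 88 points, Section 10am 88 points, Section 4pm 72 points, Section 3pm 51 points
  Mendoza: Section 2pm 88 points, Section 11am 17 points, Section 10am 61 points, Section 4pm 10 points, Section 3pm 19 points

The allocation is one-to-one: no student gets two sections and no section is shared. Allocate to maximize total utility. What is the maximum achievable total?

Optimal: Leclerc→Section 4pm (57 points), Novak→Section 3pm (61 points), Petrov→Section 11am (74 points), Tanaka→Section 10am (88 points), Mendoza→Section 2pm (88 points) — total 57+61+74+88+88 = 368 points.
Row-greedy (each student in turn takes its best remaining section) gives 347 points, worse by 21.
Next-best assignment: Leclerc→Section 4pm, Novak→Section 10am, Petrov→Section 3pm, Tanaka→Section 11am, Mendoza→Section 2pm = 355 points.

Max total: 368 points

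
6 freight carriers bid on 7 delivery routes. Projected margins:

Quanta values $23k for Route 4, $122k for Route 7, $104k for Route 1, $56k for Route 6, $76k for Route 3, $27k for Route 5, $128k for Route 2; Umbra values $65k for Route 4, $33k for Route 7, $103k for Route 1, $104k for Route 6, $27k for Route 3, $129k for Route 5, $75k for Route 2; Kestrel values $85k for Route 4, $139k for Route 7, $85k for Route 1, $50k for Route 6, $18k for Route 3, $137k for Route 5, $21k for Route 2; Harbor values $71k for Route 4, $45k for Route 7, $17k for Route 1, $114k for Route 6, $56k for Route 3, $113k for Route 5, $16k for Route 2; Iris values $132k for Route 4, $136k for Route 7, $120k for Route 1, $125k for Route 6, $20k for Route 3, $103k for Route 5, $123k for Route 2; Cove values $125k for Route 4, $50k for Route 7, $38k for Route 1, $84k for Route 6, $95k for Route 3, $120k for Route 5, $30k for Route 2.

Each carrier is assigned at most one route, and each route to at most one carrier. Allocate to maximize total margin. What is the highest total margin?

Maximum total: $755k

This is the linear assignment problem.
Optimal: Quanta→Route 2 ($128k), Umbra→Route 5 ($129k), Kestrel→Route 7 ($139k), Harbor→Route 6 ($114k), Iris→Route 1 ($120k), Cove→Route 4 ($125k) — total 128+129+139+114+120+125 = $755k.
Next-best assignment: Quanta→Route 2, Umbra→Route 1, Kestrel→Route 5, Harbor→Route 6, Iris→Route 7, Cove→Route 4 = $743k.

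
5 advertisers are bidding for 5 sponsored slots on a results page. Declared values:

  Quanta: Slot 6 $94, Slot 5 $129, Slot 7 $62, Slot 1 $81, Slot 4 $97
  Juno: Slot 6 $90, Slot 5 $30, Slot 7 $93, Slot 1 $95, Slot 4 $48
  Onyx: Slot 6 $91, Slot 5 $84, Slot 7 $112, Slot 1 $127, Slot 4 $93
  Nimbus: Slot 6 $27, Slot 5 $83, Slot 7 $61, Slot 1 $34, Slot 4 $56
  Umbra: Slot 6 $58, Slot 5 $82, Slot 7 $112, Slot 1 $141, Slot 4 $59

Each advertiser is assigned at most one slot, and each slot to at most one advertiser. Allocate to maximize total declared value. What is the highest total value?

Max total: $528

Treat this as an assignment problem: match each advertiser to one slot.
Optimal: Quanta→Slot 5 ($129), Juno→Slot 6 ($90), Onyx→Slot 7 ($112), Nimbus→Slot 4 ($56), Umbra→Slot 1 ($141) — total 129+90+112+56+141 = $528.
Column-greedy (each slot in turn goes to its best remaining advertiser) gives $441, worse by 87.
Next-best assignment: Quanta→Slot 4, Juno→Slot 6, Onyx→Slot 7, Nimbus→Slot 5, Umbra→Slot 1 = $523.
Every other assignment is strictly worse.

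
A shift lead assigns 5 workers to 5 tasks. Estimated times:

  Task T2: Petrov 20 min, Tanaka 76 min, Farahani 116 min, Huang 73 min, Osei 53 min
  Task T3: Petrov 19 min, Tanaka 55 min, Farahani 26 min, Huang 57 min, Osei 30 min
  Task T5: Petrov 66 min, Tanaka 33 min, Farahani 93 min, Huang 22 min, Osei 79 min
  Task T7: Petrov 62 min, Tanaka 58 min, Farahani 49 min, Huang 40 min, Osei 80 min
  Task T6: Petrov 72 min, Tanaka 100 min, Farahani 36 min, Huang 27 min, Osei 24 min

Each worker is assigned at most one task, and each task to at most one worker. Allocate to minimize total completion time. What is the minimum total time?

Optimal: Petrov→Task T2 (20 min), Tanaka→Task T5 (33 min), Farahani→Task T3 (26 min), Huang→Task T7 (40 min), Osei→Task T6 (24 min) — total 20+33+26+40+24 = 143 min.
Column-greedy (each task in turn goes to its cheapest remaining worker) gives 150 min, worse by 7.
Next-best assignment: Petrov→Task T2, Tanaka→Task T7, Farahani→Task T3, Huang→Task T5, Osei→Task T6 = 150 min.
Checked against all permutations: 143 min is optimal.

Min total: 143 min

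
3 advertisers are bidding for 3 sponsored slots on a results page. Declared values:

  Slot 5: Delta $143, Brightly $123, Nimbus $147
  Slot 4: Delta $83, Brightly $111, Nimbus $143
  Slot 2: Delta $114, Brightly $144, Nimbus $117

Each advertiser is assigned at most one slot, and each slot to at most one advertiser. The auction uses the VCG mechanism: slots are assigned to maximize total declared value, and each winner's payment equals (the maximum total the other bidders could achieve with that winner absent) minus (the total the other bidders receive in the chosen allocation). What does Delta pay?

Efficient allocation: Delta→Slot 5 ($143), Brightly→Slot 2 ($144), Nimbus→Slot 4 ($143); total welfare W = $430.
Delta receives Slot 5 at value $143, so the others get W − 143 = $287.
Without Delta: best allocation of the remaining 2 bidders over all 3 slots is Brightly→Slot 2 ($144), Nimbus→Slot 5 ($147), total $291.
VCG payment = (others' best without Delta) − (others' welfare with Delta) = 291 − 287 = $4.

Delta pays $4.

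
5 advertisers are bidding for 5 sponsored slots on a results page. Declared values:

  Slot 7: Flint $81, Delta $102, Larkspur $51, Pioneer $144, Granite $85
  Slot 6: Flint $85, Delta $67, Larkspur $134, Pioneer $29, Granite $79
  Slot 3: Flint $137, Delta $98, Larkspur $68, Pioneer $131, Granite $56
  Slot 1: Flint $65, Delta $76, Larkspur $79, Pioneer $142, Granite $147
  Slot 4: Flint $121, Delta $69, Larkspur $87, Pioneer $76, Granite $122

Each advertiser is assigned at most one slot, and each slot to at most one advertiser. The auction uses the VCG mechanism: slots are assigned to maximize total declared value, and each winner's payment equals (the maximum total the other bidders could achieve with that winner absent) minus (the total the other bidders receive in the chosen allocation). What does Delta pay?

Efficient allocation: Flint→Slot 4 ($121), Delta→Slot 3 ($98), Larkspur→Slot 6 ($134), Pioneer→Slot 7 ($144), Granite→Slot 1 ($147); total welfare W = $644.
Delta receives Slot 3 at value $98, so the others get W − 98 = $546.
Without Delta: best allocation of the remaining 4 bidders over all 5 slots is Flint→Slot 3 ($137), Larkspur→Slot 6 ($134), Pioneer→Slot 7 ($144), Granite→Slot 1 ($147), total $562.
VCG payment = (others' best without Delta) − (others' welfare with Delta) = 562 − 546 = $16.

Delta pays $16.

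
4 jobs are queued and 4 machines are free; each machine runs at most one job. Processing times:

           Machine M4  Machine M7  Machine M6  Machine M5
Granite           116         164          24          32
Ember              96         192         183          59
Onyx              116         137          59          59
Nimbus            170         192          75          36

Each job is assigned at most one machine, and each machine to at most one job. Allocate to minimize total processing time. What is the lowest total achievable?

Minimum total: 293 min

Optimal: Granite→Machine M6 (24 min), Ember→Machine M4 (96 min), Onyx→Machine M7 (137 min), Nimbus→Machine M5 (36 min) — total 24+96+137+36 = 293 min.
Row-greedy (each job in turn takes its cheapest remaining machine) gives 391 min, worse by 98.
Swapping Nimbus↔Onyx (Nimbus→Machine M7 192 min, Onyx→Machine M5 59 min) adds 78.
Every other assignment is strictly worse.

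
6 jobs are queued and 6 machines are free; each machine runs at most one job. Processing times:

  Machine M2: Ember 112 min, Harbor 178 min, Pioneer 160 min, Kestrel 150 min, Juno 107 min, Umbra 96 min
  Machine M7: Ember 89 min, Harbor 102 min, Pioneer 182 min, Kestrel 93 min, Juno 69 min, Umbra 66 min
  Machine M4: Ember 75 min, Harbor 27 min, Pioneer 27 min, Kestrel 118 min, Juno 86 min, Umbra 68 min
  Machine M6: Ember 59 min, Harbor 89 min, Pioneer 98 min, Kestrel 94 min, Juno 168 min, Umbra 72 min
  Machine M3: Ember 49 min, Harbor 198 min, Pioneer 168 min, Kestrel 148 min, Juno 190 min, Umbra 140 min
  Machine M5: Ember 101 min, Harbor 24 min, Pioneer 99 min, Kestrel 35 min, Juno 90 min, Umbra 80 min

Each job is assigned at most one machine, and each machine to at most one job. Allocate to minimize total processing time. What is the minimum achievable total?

Treat this as an assignment problem: match each job to one machine.
Optimal: Ember→Machine M3 (49 min), Harbor→Machine M5 (24 min), Pioneer→Machine M4 (27 min), Kestrel→Machine M6 (94 min), Juno→Machine M7 (69 min), Umbra→Machine M2 (96 min) — total 49+24+27+94+69+96 = 359 min.
Row-greedy (each job in turn takes its cheapest remaining machine) gives 372 min, worse by 13.
Checked against all permutations: 359 min is optimal.

Minimum total: 359 min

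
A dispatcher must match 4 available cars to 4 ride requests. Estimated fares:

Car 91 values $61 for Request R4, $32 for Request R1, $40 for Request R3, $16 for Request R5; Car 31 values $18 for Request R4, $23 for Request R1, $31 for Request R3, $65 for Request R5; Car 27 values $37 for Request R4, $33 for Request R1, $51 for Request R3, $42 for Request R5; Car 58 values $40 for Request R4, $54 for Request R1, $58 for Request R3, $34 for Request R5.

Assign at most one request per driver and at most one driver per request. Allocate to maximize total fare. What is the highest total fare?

Maximum total: $231

Optimal: Car 91→Request R4 ($61), Car 31→Request R5 ($65), Car 27→Request R3 ($51), Car 58→Request R1 ($54) — total 61+65+51+54 = $231.
Max-entry greedy (repeatedly take the single best remaining cell) gives $217, worse by 14.
Next-best assignment: Car 91→Request R4, Car 31→Request R5, Car 27→Request R1, Car 58→Request R3 = $217.
Swapping Car 27↔Car 31 (Car 27→Request R5 $42, Car 31→Request R3 $31) loses 43.
Every other assignment is strictly worse.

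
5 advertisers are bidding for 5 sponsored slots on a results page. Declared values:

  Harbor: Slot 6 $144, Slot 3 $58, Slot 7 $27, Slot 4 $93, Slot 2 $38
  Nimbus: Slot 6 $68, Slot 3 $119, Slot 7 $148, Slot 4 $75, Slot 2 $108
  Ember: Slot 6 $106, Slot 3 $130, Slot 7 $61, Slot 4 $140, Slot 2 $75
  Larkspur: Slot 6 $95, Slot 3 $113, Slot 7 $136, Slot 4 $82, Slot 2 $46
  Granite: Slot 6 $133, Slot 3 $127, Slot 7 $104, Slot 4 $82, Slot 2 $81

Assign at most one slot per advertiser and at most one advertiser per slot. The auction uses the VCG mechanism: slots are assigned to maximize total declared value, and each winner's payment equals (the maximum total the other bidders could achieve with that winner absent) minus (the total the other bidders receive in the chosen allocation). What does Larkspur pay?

Efficient allocation: Harbor→Slot 6 ($144), Nimbus→Slot 2 ($108), Ember→Slot 4 ($140), Larkspur→Slot 7 ($136), Granite→Slot 3 ($127); total welfare W = $655.
Larkspur receives Slot 7 at value $136, so the others get W − 136 = $519.
Without Larkspur: best allocation of the remaining 4 bidders over all 5 slots is Harbor→Slot 6 ($144), Nimbus→Slot 7 ($148), Ember→Slot 4 ($140), Granite→Slot 3 ($127), total $559.
VCG payment = (others' best without Larkspur) − (others' welfare with Larkspur) = 559 − 519 = $40.

Larkspur pays $40.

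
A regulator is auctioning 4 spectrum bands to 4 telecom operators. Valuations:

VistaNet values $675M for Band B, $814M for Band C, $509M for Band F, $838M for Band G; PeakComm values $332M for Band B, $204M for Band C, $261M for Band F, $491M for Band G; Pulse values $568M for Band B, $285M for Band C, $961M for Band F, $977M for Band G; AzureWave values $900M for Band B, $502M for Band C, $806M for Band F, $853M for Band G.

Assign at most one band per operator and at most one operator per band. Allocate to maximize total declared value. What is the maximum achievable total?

Maximum total: $3166M

This is a one-to-one assignment (maximum-weight bipartite matching).
Optimal: VistaNet→Band C ($814M), PeakComm→Band G ($491M), Pulse→Band F ($961M), AzureWave→Band B ($900M) — total 814+491+961+900 = $3166M.
Max-entry greedy (repeatedly take the single best remaining cell) gives $2952M, worse by 214.
Next-best assignment: VistaNet→Band C, PeakComm→Band B, Pulse→Band F, AzureWave→Band G = $2960M.
Swapping VistaNet↔Pulse (VistaNet→Band F $509M, Pulse→Band C $285M) loses 981.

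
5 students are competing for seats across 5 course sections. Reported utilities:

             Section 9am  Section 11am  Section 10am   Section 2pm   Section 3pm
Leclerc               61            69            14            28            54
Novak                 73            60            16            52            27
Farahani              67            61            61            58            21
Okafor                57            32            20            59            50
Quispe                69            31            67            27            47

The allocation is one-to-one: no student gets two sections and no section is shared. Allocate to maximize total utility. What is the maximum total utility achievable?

Optimal: Leclerc→Section 11am (69 points), Novak→Section 9am (73 points), Farahani→Section 2pm (58 points), Okafor→Section 3pm (50 points), Quispe→Section 10am (67 points) — total 69+73+58+50+67 = 317 points.
Max-entry greedy (repeatedly take the single best remaining cell) gives 289 points, worse by 28.
Next-best assignment: Leclerc→Section 3pm, Novak→Section 9am, Farahani→Section 11am, Okafor→Section 2pm, Quispe→Section 10am = 314 points.

Maximum total: 317 points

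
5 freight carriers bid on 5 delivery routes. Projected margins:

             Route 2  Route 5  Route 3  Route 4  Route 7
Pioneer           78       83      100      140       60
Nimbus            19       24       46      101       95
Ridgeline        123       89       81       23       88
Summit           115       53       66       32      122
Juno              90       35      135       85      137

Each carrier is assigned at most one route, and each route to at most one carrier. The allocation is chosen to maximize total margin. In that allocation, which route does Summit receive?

Optimal: Pioneer→Route 4 ($140k), Nimbus→Route 7 ($95k), Ridgeline→Route 5 ($89k), Summit→Route 2 ($115k), Juno→Route 3 ($135k) — total 140+95+89+115+135 = $574k.
Column-greedy (each route in turn goes to its best remaining carrier) gives $564k, worse by 10.
Summit's own top route is Route 7 ($122k), but forcing Summit→Route 7 and reassigning the rest optimally gives only $564k — worse by 10.

Summit receives Route 2.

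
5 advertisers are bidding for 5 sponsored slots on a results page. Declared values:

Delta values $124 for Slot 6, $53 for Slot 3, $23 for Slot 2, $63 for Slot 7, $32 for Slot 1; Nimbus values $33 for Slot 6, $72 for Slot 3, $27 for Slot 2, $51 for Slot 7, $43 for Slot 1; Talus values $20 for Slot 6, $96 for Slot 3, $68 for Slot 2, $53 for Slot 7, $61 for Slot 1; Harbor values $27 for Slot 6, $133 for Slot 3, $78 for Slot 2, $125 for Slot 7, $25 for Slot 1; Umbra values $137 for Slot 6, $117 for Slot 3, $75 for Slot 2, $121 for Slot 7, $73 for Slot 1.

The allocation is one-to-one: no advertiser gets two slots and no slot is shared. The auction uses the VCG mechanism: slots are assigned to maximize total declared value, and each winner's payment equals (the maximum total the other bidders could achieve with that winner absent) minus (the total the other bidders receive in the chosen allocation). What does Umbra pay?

Efficient allocation: Delta→Slot 6 ($124), Nimbus→Slot 1 ($43), Talus→Slot 2 ($68), Harbor→Slot 3 ($133), Umbra→Slot 7 ($121); total welfare W = $489.
Umbra receives Slot 7 at value $121, so the others get W − 121 = $368.
Without Umbra: best allocation of the remaining 4 bidders over all 5 slots is Delta→Slot 6 ($124), Nimbus→Slot 3 ($72), Talus→Slot 2 ($68), Harbor→Slot 7 ($125), total $389.
VCG payment = (others' best without Umbra) − (others' welfare with Umbra) = 389 − 368 = $21.

Umbra pays $21.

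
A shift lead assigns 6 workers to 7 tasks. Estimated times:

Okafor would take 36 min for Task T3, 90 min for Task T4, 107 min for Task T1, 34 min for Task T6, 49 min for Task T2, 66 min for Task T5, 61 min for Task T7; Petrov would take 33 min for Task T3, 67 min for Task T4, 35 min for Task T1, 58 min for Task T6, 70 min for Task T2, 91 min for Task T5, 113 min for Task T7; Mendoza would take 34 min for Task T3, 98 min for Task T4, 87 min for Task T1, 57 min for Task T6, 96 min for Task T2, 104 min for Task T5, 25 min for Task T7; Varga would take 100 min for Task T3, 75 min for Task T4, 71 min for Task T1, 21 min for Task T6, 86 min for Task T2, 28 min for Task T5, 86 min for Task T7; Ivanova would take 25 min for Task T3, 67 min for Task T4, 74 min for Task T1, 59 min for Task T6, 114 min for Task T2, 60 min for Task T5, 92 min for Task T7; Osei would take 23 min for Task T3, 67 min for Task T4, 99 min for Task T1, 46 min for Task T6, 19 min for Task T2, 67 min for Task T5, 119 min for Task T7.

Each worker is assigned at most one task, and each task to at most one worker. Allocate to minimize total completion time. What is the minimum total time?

Optimal: Okafor→Task T6 (34 min), Petrov→Task T1 (35 min), Mendoza→Task T7 (25 min), Varga→Task T5 (28 min), Ivanova→Task T3 (25 min), Osei→Task T2 (19 min) — total 34+35+25+28+25+19 = 166 min.
Next-best assignment: Okafor→Task T5, Petrov→Task T1, Mendoza→Task T7, Varga→Task T6, Ivanova→Task T3, Osei→Task T2 = 191 min.

Min total: 166 min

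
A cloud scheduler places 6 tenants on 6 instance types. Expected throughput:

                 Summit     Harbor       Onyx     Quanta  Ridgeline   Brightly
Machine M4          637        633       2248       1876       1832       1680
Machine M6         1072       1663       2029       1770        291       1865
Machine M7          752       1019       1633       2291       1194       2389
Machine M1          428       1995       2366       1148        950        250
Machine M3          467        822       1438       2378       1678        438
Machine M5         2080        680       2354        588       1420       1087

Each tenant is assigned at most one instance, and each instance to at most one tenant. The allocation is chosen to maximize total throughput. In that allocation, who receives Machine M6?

This is a one-to-one assignment (maximum-weight bipartite matching).
Optimal: Summit→Machine M5 (2080 ops/s), Harbor→Machine M6 (1663 ops/s), Onyx→Machine M1 (2366 ops/s), Quanta→Machine M3 (2378 ops/s), Ridgeline→Machine M4 (1832 ops/s), Brightly→Machine M7 (2389 ops/s) — total 2080+1663+2366+2378+1832+2389 = 12708 ops/s.
Column-greedy (each instance in turn goes to its best remaining tenant) gives 12157 ops/s, worse by 551.
Next-best assignment: Summit→Machine M5, Harbor→Machine M1, Onyx→Machine M6, Quanta→Machine M3, Ridgeline→Machine M4, Brightly→Machine M7 = 12703 ops/s.
Swapping Summit↔Quanta (Summit→Machine M3 467 ops/s, Quanta→Machine M5 588 ops/s) loses 3403.
Harbor's own top instance is Machine M1 (1995 ops/s), but forcing Harbor→Machine M1 and reassigning the rest optimally gives only 12703 ops/s — worse by 5.

Harbor receives Machine M6.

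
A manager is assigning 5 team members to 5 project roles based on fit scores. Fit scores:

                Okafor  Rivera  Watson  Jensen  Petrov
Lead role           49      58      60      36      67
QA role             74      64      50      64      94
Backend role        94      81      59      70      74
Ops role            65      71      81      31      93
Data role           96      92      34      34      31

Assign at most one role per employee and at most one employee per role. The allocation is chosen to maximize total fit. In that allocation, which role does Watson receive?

Watson receives Lead role.

Treat this as an assignment problem: match each employee to one role.
Optimal: Okafor→Backend role (94 pts), Rivera→Data role (92 pts), Watson→Lead role (60 pts), Jensen→QA role (64 pts), Petrov→Ops role (93 pts) — total 94+92+60+64+93 = 403 pts.
Column-greedy (each role in turn goes to its best remaining employee) gives 337 pts, worse by 66.
Next-best assignment: Okafor→Data role, Rivera→Lead role, Watson→Ops role, Jensen→Backend role, Petrov→QA role = 399 pts.
No other one-to-one assignment exceeds 403 pts.
Watson's own top role is Ops role (81 pts), but forcing Watson→Ops role and reassigning the rest optimally gives only 399 pts — worse by 4.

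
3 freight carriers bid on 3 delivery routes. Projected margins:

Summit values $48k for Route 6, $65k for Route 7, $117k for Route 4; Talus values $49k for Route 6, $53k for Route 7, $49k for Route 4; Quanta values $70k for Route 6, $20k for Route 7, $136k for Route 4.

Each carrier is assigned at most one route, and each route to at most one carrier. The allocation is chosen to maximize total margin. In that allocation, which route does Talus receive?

This is the linear assignment problem.
Optimal: Summit→Route 7 ($65k), Talus→Route 6 ($49k), Quanta→Route 4 ($136k) — total 65+49+136 = $250k.
Column-greedy (each route in turn goes to its best remaining carrier) gives $184k, worse by 66.
Talus's own top route is Route 7 ($53k), but forcing Talus→Route 7 and reassigning the rest optimally gives only $240k — worse by 10.

Talus receives Route 6.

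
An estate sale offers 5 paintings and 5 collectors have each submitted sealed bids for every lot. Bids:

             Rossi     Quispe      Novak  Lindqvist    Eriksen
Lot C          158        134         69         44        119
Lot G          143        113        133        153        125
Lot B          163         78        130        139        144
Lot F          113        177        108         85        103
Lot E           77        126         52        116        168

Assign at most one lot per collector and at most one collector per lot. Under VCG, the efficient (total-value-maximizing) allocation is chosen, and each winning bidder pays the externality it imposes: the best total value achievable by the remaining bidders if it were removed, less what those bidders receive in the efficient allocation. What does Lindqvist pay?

Efficient allocation: Rossi→Lot C ($158), Quispe→Lot F ($177), Novak→Lot B ($130), Lindqvist→Lot G ($153), Eriksen→Lot E ($168); total welfare W = $786.
Lindqvist receives Lot G at value $153, so the others get W − 153 = $633.
Without Lindqvist: best allocation of the remaining 4 bidders over all 5 lots is Rossi→Lot B ($163), Quispe→Lot F ($177), Novak→Lot G ($133), Eriksen→Lot E ($168), total $641.
VCG payment = (others' best without Lindqvist) − (others' welfare with Lindqvist) = 641 − 633 = $8.

Lindqvist pays $8.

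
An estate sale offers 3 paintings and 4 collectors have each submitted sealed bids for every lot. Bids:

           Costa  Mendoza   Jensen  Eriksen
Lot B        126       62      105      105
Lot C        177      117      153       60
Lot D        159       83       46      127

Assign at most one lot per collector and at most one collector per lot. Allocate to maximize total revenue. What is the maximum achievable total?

Optimal: Eriksen→Lot B ($105), Jensen→Lot C ($153), Costa→Lot D ($159) — total 105+153+159 = $417.
Max-entry greedy (repeatedly take the single best remaining cell) gives $409, worse by 8.
Next-best assignment: Jensen→Lot B, Costa→Lot C, Eriksen→Lot D = $409.

Maximum total: $417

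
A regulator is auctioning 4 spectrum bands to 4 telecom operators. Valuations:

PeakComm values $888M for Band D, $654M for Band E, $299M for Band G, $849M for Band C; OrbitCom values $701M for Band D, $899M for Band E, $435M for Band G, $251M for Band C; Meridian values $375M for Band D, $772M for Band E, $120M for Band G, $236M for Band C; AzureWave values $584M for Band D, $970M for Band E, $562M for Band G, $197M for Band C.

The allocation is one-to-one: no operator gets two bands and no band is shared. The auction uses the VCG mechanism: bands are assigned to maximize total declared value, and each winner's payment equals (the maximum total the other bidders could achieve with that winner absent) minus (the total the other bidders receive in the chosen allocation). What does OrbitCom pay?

Efficient allocation: PeakComm→Band C ($849M), OrbitCom→Band D ($701M), Meridian→Band E ($772M), AzureWave→Band G ($562M); total welfare W = $2884M.
OrbitCom receives Band D at value $701M, so the others get W − 701 = $2183M.
Without OrbitCom: best allocation of the remaining 3 bidders over all 4 bands is PeakComm→Band D ($888M), Meridian→Band E ($772M), AzureWave→Band G ($562M), total $2222M.
VCG payment = (others' best without OrbitCom) − (others' welfare with OrbitCom) = 2222 − 2183 = $39M.

OrbitCom pays $39M.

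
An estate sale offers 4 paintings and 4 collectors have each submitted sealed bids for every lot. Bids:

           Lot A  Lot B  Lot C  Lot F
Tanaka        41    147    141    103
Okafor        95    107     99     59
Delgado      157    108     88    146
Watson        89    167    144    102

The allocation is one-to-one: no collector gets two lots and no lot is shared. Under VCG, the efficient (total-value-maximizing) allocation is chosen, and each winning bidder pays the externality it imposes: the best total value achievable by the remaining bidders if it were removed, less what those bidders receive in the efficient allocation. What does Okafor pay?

Efficient allocation: Tanaka→Lot C ($141), Okafor→Lot A ($95), Delgado→Lot F ($146), Watson→Lot B ($167); total welfare W = $549.
Okafor receives Lot A at value $95, so the others get W − 95 = $454.
Without Okafor: best allocation of the remaining 3 bidders over all 4 lots is Tanaka→Lot C ($141), Delgado→Lot A ($157), Watson→Lot B ($167), total $465.
VCG payment = (others' best without Okafor) − (others' welfare with Okafor) = 465 − 454 = $11.

Okafor pays $11.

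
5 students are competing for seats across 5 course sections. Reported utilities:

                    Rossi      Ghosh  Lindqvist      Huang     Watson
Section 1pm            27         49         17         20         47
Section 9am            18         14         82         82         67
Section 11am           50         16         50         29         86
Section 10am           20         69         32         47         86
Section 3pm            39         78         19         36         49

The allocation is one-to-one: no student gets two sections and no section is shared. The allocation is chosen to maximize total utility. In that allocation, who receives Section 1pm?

Rossi receives Section 1pm.

Optimal: Rossi→Section 1pm (27 points), Ghosh→Section 3pm (78 points), Lindqvist→Section 11am (50 points), Huang→Section 9am (82 points), Watson→Section 10am (86 points) — total 27+78+50+82+86 = 323 points.
Row-greedy (each student in turn takes its best remaining section) gives 304 points, worse by 19.
Next-best assignment: Rossi→Section 1pm, Ghosh→Section 3pm, Lindqvist→Section 9am, Huang→Section 10am, Watson→Section 11am = 320 points.
Checked against all permutations: 323 points is optimal.
Rossi's own top section is Section 11am (50 points), but forcing Rossi→Section 11am and reassigning the rest optimally gives only 316 points — worse by 7.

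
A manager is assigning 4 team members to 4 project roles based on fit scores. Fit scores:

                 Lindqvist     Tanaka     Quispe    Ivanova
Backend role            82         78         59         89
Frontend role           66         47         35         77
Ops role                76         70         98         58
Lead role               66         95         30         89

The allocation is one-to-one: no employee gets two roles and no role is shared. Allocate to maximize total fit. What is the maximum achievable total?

Maximum total: 352 pts

Optimal: Lindqvist→Backend role (82 pts), Tanaka→Lead role (95 pts), Quispe→Ops role (98 pts), Ivanova→Frontend role (77 pts) — total 82+95+98+77 = 352 pts.
Column-greedy (each role in turn goes to its best remaining employee) gives 348 pts, worse by 4.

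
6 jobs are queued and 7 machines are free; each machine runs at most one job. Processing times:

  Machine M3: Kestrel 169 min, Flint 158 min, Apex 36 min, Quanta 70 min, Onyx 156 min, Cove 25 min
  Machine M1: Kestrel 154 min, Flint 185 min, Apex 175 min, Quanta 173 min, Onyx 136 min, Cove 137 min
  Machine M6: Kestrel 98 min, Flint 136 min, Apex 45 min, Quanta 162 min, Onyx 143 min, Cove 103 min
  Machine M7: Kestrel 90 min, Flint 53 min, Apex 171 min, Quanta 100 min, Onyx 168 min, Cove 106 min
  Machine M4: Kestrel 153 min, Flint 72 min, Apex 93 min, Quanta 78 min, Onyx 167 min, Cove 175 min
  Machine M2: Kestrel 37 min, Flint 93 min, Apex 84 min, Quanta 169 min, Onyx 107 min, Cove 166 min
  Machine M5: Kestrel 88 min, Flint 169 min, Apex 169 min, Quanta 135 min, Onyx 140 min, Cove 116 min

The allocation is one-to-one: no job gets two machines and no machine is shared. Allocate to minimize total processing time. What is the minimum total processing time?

This is a one-to-one assignment (minimum-cost bipartite matching).
Optimal: Kestrel→Machine M2 (37 min), Flint→Machine M7 (53 min), Apex→Machine M6 (45 min), Quanta→Machine M4 (78 min), Onyx→Machine M1 (136 min), Cove→Machine M3 (25 min) — total 37+53+45+78+136+25 = 374 min.
Row-greedy (each job in turn takes its cheapest remaining machine) gives 443 min, worse by 69.
Next-best assignment: Kestrel→Machine M2, Flint→Machine M7, Apex→Machine M6, Quanta→Machine M4, Onyx→Machine M5, Cove→Machine M3 = 378 min.
No other one-to-one assignment undercuts 374 min.

Minimum total: 374 min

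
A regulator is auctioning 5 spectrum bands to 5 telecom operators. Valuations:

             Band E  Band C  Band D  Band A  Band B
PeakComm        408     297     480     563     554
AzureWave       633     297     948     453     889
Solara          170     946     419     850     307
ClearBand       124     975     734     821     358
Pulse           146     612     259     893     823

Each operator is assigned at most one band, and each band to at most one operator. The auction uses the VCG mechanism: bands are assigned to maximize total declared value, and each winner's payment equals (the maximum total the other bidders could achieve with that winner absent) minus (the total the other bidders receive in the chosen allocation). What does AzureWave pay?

AzureWave pays $72M.

Efficient allocation: PeakComm→Band E ($408M), AzureWave→Band D ($948M), Solara→Band A ($850M), ClearBand→Band C ($975M), Pulse→Band B ($823M); total welfare W = $4004M.
AzureWave receives Band D at value $948M, so the others get W − 948 = $3056M.
Without AzureWave: best allocation of the remaining 4 bidders over all 5 bands is PeakComm→Band D ($480M), Solara→Band A ($850M), ClearBand→Band C ($975M), Pulse→Band B ($823M), total $3128M.
VCG payment = (others' best without AzureWave) − (others' welfare with AzureWave) = 3128 − 3056 = $72M.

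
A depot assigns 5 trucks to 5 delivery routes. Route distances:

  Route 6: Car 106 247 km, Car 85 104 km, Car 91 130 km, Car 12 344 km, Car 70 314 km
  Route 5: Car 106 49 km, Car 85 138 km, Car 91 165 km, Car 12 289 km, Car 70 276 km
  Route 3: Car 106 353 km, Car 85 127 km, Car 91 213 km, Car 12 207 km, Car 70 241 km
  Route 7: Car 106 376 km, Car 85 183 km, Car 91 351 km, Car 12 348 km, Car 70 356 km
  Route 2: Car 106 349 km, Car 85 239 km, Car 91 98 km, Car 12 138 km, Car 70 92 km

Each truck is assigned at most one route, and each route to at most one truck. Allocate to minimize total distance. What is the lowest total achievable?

Minimum total: 661 km

This is a one-to-one assignment (minimum-cost bipartite matching).
Optimal: Car 106→Route 5 (49 km), Car 85→Route 7 (183 km), Car 91→Route 6 (130 km), Car 12→Route 3 (207 km), Car 70→Route 2 (92 km) — total 49+183+130+207+92 = 661 km.
Row-greedy (each truck in turn takes its cheapest remaining route) gives 814 km, worse by 153.
Next-best assignment: Car 106→Route 5, Car 85→Route 7, Car 91→Route 6, Car 12→Route 2, Car 70→Route 3 = 741 km.
Swapping Car 70↔Car 85 (Car 70→Route 7 356 km, Car 85→Route 2 239 km) adds 320.
No other one-to-one assignment undercuts 661 km.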